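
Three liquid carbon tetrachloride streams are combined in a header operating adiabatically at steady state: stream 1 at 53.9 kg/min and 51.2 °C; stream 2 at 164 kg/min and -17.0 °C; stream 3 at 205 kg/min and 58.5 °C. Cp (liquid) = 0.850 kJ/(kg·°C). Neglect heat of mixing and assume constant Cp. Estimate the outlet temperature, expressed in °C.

T_out = 28.3 °C

No heat crosses the boundary, so H_out = H_in.
T_out = Σ ṁᵢCp,ᵢTᵢ / Σ ṁᵢCp,ᵢ
      = 10170 / 359.47 = 28.291 °C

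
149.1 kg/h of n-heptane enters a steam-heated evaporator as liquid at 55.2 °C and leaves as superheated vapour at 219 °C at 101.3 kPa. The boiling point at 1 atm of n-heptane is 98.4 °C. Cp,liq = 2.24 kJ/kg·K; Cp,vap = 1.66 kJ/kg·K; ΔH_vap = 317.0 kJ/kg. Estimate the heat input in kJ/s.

liquid 55.2→98.4 °C: 96.768 kJ/kg
vaporisation at 98.4 °C: 317 kJ/kg
vapour 98.4→219 °C: 200.2 kJ/kg
Δh = 96.768 + 317 + 200.2 = 613.96 kJ/kg
Q = ṁ·Δh = 149.1 kg/h × 613.96 kJ/kg = 91542 kJ/h
|Q| = 25.428 kW

Q = 25.4 kJ/s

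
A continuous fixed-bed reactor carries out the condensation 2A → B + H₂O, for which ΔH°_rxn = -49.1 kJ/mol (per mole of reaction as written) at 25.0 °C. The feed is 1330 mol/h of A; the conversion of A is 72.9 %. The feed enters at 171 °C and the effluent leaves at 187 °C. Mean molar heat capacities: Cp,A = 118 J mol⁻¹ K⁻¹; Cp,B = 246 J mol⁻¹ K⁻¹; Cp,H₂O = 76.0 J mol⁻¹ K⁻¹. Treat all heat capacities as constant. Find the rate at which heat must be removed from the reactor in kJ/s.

Extent of reaction ξ = 0.729 × 1330 / 2 = 484.78 mol/h
Reaction term: ξ·ΔH°_rxn = 484.78 × -49.1 = -23803 kJ/h
Sensible, feed 171→25 °C: -22913 kJ/h
Outlet flows (mol/h): A 360.43, B 484.78, H₂O 484.78
Sensible, products 25→187 °C: 32178 kJ/h
Q = ΔH = -14538 kJ/h = -4.0383 kW
Heat removed = 4.0383 kJ/s

Q_out = 4.04 kJ/s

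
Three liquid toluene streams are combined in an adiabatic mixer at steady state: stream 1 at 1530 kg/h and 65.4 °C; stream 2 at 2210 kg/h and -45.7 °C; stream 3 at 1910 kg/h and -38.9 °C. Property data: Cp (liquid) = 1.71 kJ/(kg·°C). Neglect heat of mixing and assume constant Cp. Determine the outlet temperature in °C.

T_out = -13.3 °C

No heat crosses the boundary, so H_out = H_in.
T_out = Σ ṁᵢCp,ᵢTᵢ / Σ ṁᵢCp,ᵢ
      = -128650 / 9661.5 = -13.316 °C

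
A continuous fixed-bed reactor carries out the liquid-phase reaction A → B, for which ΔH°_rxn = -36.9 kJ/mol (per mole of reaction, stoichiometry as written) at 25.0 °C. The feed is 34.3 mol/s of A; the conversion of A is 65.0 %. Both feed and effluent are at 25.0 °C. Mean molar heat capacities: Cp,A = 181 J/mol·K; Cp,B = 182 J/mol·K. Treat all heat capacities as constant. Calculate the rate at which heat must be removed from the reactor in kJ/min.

Q_out = 49400 kJ/min

Extent of reaction ξ = 0.650 × 34.3 = 22.295 mol/s
Reaction term: ξ·ΔH°_rxn = 22.295 × -36.9 = -822.69 kJ/s
Q = ΔH = -822.69 kJ/s = -822.69 kW
Heat removed = 49361 kJ/min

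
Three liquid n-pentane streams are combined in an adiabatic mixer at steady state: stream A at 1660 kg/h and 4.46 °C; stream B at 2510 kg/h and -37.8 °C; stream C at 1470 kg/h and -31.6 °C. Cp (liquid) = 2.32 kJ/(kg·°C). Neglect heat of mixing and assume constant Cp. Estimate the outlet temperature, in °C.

Energy balance with Q = 0: Σ ṁᵢCp,ᵢ(T_out − Tᵢ) = 0
Σ ṁᵢCp,ᵢTᵢ = 1660×2.32×4.46 + 2510×2.32×-37.8 + 1470×2.32×-31.6 = -310710
Σ ṁᵢCp,ᵢ = 1660×2.32 + 2510×2.32 + 1470×2.32 = 13085
T_out = -310710 / 13085 = -23.746 °C

T_out = -23.7 °C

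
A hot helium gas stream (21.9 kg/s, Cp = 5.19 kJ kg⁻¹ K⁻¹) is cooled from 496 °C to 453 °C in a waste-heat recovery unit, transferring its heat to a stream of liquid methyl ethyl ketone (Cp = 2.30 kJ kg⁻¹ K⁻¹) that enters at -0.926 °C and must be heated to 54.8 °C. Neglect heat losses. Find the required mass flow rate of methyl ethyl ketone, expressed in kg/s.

Heat released by hot stream: Q = 21.9 × 5.19 × (496 − 453) = 4887.4 kJ/s
Energy balance on cold side (adiabatic exchanger): Q = ṁ_c·Cp_c·(T_c,out − T_c,in)
ṁ_c = 4887.4 / [2.30 × (54.8 − -0.926)] = 38.132 kg/s

ṁ_c = 38.1 kg/s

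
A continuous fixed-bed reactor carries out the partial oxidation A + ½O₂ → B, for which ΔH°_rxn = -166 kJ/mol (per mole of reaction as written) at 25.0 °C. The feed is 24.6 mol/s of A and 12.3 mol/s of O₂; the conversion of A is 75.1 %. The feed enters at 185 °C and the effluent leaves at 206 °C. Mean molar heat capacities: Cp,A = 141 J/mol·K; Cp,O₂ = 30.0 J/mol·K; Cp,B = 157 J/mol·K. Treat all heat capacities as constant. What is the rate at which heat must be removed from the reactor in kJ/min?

Extent of reaction ξ = 0.751 × 24.6 = 18.475 mol/s
Reaction term: ξ·ΔH°_rxn = 18.475 × -166 = -3066.8 kJ/s
Sensible, feed 185→25 °C: -614.02 kJ/s
Outlet flows (mol/s): A 6.1254, O₂ 3.0627, B 18.475
Sensible, products 25→206 °C: 697.95 kJ/s
Q = ΔH = -2982.9 kJ/s = -2982.9 kW
Heat removed = 178970 kJ/min

Q_out = 179000 kJ/min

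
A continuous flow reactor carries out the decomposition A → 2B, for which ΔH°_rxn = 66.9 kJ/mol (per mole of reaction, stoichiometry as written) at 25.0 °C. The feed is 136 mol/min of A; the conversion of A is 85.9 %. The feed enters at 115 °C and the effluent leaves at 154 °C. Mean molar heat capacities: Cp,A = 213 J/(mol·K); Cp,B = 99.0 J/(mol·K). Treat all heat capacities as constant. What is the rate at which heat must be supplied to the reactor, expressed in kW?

Q_in = 145 kW

Extent of reaction ξ = 0.859 × 136 = 116.82 mol/min
Reaction term: ξ·ΔH°_rxn = 116.82 × 66.9 = 7815.5 kJ/min
Sensible, feed 115→25 °C: -2607.1 kJ/min
Outlet flows (mol/min): A 19.176, B 233.65
Sensible, products 25→154 °C: 3510.8 kJ/min
Q = ΔH = 8719.2 kJ/min = 145.32 kW
Heat supplied = 145.32 kW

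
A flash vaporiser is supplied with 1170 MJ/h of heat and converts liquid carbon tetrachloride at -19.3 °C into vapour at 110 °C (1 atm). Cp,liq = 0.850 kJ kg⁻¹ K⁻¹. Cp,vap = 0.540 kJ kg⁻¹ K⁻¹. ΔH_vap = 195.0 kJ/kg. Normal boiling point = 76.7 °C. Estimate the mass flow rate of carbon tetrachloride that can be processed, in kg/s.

Δh = 0.850×(76.7−-19.3) + 195.0 + 0.540×(110−76.7) = 294.58 kJ/kg
Q = 1170 MJ/h = 325 kJ/s = 325 kJ/s
ṁ = Q/Δh = 325 / 294.58 = 1.1033 kg/s

ṁ = 1.10 kg/s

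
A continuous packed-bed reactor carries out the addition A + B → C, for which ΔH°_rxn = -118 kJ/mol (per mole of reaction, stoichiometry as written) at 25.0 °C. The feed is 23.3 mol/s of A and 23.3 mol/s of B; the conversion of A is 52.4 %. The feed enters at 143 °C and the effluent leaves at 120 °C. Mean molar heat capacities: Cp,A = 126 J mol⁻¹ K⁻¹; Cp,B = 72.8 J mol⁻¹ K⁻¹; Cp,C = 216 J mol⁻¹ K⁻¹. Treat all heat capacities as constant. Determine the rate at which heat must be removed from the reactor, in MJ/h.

Q_out = 5500 MJ/h

Extent of reaction ξ = 0.524 × 23.3 = 12.209 mol/s
Reaction term: ξ·ΔH°_rxn = 12.209 × -118 = -1440.7 kJ/s
Sensible, feed 143→25 °C: -546.58 kJ/s
Outlet flows (mol/s): A 11.091, B 11.091, C 12.209
Sensible, products 25→120 °C: 459.99 kJ/s
Q = ΔH = -1527.3 kJ/s = -1527.3 kW
Heat removed = 5498.2 MJ/h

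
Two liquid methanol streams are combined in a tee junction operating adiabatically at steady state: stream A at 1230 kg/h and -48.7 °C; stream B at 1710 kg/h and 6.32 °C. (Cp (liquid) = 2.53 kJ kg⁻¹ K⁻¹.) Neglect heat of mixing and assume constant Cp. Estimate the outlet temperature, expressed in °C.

Energy balance with Q = 0: Σ ṁᵢCp,ᵢ(T_out − Tᵢ) = 0
Σ ṁᵢCp,ᵢTᵢ = 1230×2.53×-48.7 + 1710×2.53×6.32 = -124210
Σ ṁᵢCp,ᵢ = 1230×2.53 + 1710×2.53 = 7438.2
T_out = -124210 / 7438.2 = -16.699 °C

T_out = -16.7 °C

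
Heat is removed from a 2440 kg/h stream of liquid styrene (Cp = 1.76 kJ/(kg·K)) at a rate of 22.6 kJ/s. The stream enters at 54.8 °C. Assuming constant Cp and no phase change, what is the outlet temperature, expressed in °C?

T_out = 35.9 °C

Q = 22.6 kJ/s = 81360 kJ/h
ΔT = Q/(ṁ·Cp) = 81360/(2440×1.76) = 18.946 K
T_out = 54.8 − 18.946 = 35.854 °C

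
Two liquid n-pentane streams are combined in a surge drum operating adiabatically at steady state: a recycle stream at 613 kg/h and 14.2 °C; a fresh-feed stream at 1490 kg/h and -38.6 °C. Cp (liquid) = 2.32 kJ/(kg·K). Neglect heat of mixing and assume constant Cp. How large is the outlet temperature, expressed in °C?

Energy balance with Q = 0: Σ ṁᵢCp,ᵢ(T_out − Tᵢ) = 0
T_out = Σ ṁᵢCp,ᵢTᵢ / Σ ṁᵢCp,ᵢ
      = -113240 / 4879 = -23.209 °C

T_out = -23.2 °C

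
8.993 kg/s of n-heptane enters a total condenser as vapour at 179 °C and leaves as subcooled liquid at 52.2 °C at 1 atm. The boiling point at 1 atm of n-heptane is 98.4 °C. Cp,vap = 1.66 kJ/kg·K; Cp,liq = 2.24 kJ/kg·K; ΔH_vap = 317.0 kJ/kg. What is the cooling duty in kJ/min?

Q_c = 299000 kJ/min

vapour 179→98.4 °C: -133.8 kJ/kg
condensation at 98.4 °C: -317 kJ/kg
liquid 98.4→52.2 °C: -103.49 kJ/kg
Δh = -133.8 + -317 + -103.49 = -554.28 kJ/kg
Q = ṁ·Δh = 8.993 kg/s × -554.28 kJ/kg = -4984.7 kJ/s
|Q| = 4984.7 kW = 299080 kJ/min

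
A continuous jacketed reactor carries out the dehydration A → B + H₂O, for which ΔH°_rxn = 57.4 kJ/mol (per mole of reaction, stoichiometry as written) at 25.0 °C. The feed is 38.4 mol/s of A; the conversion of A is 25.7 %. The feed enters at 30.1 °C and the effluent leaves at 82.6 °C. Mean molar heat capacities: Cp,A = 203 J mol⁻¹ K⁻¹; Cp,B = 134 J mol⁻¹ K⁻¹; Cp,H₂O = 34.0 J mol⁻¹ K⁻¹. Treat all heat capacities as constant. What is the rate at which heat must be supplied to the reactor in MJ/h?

Extent of reaction ξ = 0.257 × 38.4 = 9.8688 mol/s
Reaction term: ξ·ΔH°_rxn = 9.8688 × 57.4 = 566.47 kJ/s
Sensible, feed 30.1→25 °C: -39.756 kJ/s
Outlet flows (mol/s): A 28.531, B 9.8688, H₂O 9.8688
Sensible, products 25→82.6 °C: 429.11 kJ/s
Q = ΔH = 955.82 kJ/s = 955.82 kW
Heat supplied = 3441 MJ/h

Q_in = 3440 MJ/h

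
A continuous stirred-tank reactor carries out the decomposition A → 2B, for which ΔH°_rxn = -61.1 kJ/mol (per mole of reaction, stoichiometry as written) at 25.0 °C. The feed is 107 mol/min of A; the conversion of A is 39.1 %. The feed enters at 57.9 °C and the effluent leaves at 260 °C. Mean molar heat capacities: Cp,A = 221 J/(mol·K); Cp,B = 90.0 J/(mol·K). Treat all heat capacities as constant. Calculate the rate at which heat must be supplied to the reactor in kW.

Extent of reaction ξ = 0.391 × 107 = 41.837 mol/min
Reaction term: ξ·ΔH°_rxn = 41.837 × -61.1 = -2556.2 kJ/min
Sensible, feed 57.9→25 °C: -777.99 kJ/min
Outlet flows (mol/min): A 65.163, B 83.674
Sensible, products 25→260 °C: 5153.9 kJ/min
Q = ΔH = 1819.7 kJ/min = 30.329 kW
Heat supplied = 30.329 kW

Q_in = 30.3 kW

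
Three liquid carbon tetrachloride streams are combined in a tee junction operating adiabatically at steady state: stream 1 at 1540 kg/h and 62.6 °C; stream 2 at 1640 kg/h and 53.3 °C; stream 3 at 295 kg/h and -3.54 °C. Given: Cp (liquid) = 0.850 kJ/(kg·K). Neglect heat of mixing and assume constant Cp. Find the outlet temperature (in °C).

Energy balance with Q = 0: Σ ṁᵢCp,ᵢ(T_out − Tᵢ) = 0
Σ ṁᵢCp,ᵢTᵢ = 1540×0.850×62.6 + 1640×0.850×53.3 + 295×0.850×-3.54 = 155360
Σ ṁᵢCp,ᵢ = 1540×0.850 + 1640×0.850 + 295×0.850 = 2953.8
T_out = 155360 / 2953.8 = 52.596 °C

T_out = 52.6 °C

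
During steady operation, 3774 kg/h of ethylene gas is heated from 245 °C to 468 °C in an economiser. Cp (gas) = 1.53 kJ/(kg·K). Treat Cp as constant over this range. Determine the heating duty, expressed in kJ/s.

Q = ṁ·Cp·ΔT = 3774 × 1.53 × (468 − 245) = 1.2877e+06 kJ/h
Converting: 1.2877e+06 / 3600 s = 357.68 kW

Q = 358 kJ/s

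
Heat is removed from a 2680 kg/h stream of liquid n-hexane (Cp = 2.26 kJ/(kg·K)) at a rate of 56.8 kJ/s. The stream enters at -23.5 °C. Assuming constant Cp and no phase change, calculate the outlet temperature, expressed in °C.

Q = 56.8 kJ/s = 204480 kJ/h
ΔT = Q/(ṁ·Cp) = 204480/(2680×2.26) = 33.76 K
T_out = -23.5 − 33.76 = -57.26 °C

T_out = -57.3 °C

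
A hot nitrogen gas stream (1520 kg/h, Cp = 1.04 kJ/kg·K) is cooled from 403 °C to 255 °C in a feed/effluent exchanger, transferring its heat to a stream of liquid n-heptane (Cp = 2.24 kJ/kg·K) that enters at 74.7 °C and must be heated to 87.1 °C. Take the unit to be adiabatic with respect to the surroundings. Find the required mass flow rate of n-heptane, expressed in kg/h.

Heat released by hot stream: Q = 1520 × 1.04 × (403 − 255) = 233960 kJ/h
Energy balance on cold side (adiabatic exchanger): Q = ṁ_c·Cp_c·(T_c,out − T_c,in)
ṁ_c = 233960 / [2.24 × (87.1 − 74.7)] = 8423 kg/h

ṁ_c = 8420 kg/h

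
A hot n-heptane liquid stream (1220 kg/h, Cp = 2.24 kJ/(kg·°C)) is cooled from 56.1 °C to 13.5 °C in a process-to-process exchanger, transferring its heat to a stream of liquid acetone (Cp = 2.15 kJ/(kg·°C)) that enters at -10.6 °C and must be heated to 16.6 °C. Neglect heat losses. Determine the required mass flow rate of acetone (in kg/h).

Heat released by hot stream: Q = 1220 × 2.24 × (56.1 − 13.5) = 116420 kJ/h
Energy balance on cold side (adiabatic exchanger): Q = ṁ_c·Cp_c·(T_c,out − T_c,in)
ṁ_c = 116420 / [2.15 × (16.6 − -10.6)] = 1990.7 kg/h

ṁ_c = 1990 kg/h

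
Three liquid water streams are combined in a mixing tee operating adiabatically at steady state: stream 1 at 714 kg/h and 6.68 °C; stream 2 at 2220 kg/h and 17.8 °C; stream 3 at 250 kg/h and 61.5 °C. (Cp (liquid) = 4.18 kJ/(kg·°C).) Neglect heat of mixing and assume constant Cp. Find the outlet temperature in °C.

T_out = 18.7 °C

No heat crosses the boundary, so H_out = H_in.
Σ ṁᵢCp,ᵢTᵢ = 714×4.18×6.68 + 2220×4.18×17.8 + 250×4.18×61.5 = 249380
Σ ṁᵢCp,ᵢ = 714×4.18 + 2220×4.18 + 250×4.18 = 13309
T_out = 249380 / 13309 = 18.738 °C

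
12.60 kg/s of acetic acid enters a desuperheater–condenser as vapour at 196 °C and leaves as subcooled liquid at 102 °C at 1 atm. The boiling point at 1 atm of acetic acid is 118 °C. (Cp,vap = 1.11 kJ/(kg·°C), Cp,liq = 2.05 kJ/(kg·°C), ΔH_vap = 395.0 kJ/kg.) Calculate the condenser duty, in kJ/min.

vapour 196→118 °C: -86.58 kJ/kg
condensation at 118 °C: -395 kJ/kg
liquid 118→102 °C: -32.8 kJ/kg
Δh = -86.58 + -395 + -32.8 = -514.38 kJ/kg
Q = ṁ·Δh = 12.60 kg/s × -514.38 kJ/kg = -6481.2 kJ/s
|Q| = 6481.2 kW = 388870 kJ/min

Q_c = 389000 kJ/min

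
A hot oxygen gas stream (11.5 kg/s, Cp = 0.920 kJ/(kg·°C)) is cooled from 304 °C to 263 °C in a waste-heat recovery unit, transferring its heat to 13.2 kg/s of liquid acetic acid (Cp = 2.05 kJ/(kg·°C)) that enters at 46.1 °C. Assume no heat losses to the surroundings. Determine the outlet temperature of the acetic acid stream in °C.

Heat released by hot stream: Q = 11.5 × 0.920 × (304 − 263) = 433.78 kJ/s
Energy balance on cold side (adiabatic exchanger): Q = ṁ_c·Cp_c·(T_c,out − T_c,in)
T_c,out = 46.1 + 433.78/(13.2 × 2.05) = 62.13 °C

T_c,out = 62.1 °C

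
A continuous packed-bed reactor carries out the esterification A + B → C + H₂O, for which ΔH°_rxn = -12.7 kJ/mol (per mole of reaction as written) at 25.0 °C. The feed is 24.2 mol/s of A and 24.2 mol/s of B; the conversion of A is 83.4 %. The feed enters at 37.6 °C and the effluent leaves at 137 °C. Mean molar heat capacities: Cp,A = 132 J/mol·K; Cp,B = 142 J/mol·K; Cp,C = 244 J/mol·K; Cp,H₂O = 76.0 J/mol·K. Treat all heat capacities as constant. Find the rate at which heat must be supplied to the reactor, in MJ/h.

Q_in = 1820 MJ/h

Extent of reaction ξ = 0.834 × 24.2 = 20.183 mol/s
Reaction term: ξ·ΔH°_rxn = 20.183 × -12.7 = -256.32 kJ/s
Sensible, feed 37.6→25 °C: -83.548 kJ/s
Outlet flows (mol/s): A 4.0172, B 4.0172, C 20.183, H₂O 20.183
Sensible, products 25→137 °C: 846.63 kJ/s
Q = ΔH = 506.76 kJ/s = 506.76 kW
Heat supplied = 1824.3 MJ/h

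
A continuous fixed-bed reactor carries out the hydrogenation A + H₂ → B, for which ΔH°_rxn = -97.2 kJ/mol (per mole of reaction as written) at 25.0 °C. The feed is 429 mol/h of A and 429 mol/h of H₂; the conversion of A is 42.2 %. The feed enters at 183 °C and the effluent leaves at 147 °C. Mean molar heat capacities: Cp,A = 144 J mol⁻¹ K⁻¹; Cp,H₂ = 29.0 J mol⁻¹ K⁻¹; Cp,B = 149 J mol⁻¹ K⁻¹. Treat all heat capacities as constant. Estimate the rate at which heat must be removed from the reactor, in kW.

Extent of reaction ξ = 0.422 × 429 = 181.04 mol/h
Reaction term: ξ·ΔH°_rxn = 181.04 × -97.2 = -17597 kJ/h
Sensible, feed 183→25 °C: -11726 kJ/h
Outlet flows (mol/h): A 247.96, H₂ 247.96, B 181.04
Sensible, products 25→147 °C: 8524.4 kJ/h
Q = ΔH = -20799 kJ/h = -5.7774 kW
Heat removed = 5.7774 kW

Q_out = 5.78 kW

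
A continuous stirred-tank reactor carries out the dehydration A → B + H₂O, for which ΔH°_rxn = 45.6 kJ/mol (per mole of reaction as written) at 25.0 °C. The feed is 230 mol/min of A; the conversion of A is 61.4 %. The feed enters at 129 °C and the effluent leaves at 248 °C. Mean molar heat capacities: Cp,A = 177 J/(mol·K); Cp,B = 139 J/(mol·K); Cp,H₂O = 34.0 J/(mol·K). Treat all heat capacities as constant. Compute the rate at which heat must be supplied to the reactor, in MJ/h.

Extent of reaction ξ = 0.614 × 230 = 141.22 mol/min
Reaction term: ξ·ΔH°_rxn = 141.22 × 45.6 = 6439.6 kJ/min
Sensible, feed 129→25 °C: -4233.8 kJ/min
Outlet flows (mol/min): A 88.78, B 141.22, H₂O 141.22
Sensible, products 25→248 °C: 8952.4 kJ/min
Q = ΔH = 11158 kJ/min = 185.97 kW
Heat supplied = 669.49 MJ/h

Q_in = 669 MJ/h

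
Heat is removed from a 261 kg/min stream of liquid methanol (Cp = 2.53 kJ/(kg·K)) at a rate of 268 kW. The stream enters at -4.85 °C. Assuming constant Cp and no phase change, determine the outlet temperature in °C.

Q = 268 kW = 16080 kJ/min
ΔT = Q/(ṁ·Cp) = 16080/(261×2.53) = 24.351 K
T_out = -4.85 − 24.351 = -29.201 °C

T_out = -29.2 °C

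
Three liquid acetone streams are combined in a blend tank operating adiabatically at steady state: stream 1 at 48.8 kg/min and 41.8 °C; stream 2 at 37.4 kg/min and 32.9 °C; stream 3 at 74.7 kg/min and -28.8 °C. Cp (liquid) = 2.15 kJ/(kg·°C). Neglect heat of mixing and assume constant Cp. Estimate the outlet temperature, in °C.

T_out = 6.95 °C

Adiabatic, steady state ⇒ Σ ṁᵢCp,ᵢ(T_out − Tᵢ) = 0
Σ ṁᵢCp,ᵢTᵢ = 48.8×2.15×41.8 + 37.4×2.15×32.9 + 74.7×2.15×-28.8 = 2405.7
Σ ṁᵢCp,ᵢ = 48.8×2.15 + 37.4×2.15 + 74.7×2.15 = 345.93
T_out = 2405.7 / 345.93 = 6.9543 °C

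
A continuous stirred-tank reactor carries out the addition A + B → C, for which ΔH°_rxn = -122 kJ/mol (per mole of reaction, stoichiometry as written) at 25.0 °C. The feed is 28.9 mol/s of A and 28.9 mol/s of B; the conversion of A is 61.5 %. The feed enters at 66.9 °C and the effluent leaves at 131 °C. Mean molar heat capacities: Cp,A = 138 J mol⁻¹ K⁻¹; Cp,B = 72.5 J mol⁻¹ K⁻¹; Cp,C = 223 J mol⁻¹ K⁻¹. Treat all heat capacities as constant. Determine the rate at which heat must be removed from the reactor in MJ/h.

Q_out = 6320 MJ/h

Extent of reaction ξ = 0.615 × 28.9 = 17.773 mol/s
Reaction term: ξ·ΔH°_rxn = 17.773 × -122 = -2168.4 kJ/s
Sensible, feed 66.9→25 °C: -254.9 kJ/s
Outlet flows (mol/s): A 11.127, B 11.127, C 17.773
Sensible, products 25→131 °C: 668.4 kJ/s
Q = ΔH = -1754.9 kJ/s = -1754.9 kW
Heat removed = 6317.5 MJ/h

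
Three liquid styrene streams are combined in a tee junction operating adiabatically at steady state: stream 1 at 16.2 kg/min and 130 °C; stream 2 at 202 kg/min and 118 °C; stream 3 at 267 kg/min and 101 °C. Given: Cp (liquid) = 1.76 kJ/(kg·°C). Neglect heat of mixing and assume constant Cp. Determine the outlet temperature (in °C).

No heat crosses the boundary, so H_out = H_in.
Σ ṁᵢCp,ᵢTᵢ = 16.2×1.76×130 + 202×1.76×118 + 267×1.76×101 = 93120
Σ ṁᵢCp,ᵢ = 16.2×1.76 + 202×1.76 + 267×1.76 = 853.95
T_out = 93120 / 853.95 = 109.05 °C

T_out = 109 °C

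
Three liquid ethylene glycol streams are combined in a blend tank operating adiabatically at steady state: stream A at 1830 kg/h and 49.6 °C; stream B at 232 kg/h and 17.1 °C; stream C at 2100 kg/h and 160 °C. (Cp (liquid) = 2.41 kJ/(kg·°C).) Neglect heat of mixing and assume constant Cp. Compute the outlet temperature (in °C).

T_out = 103 °C

Adiabatic, steady state ⇒ Σ ṁᵢCp,ᵢ(T_out − Tᵢ) = 0
Σ ṁᵢCp,ᵢTᵢ = 1830×2.41×49.6 + 232×2.41×17.1 + 2100×2.41×160 = 1.0381e+06
Σ ṁᵢCp,ᵢ = 1830×2.41 + 232×2.41 + 2100×2.41 = 10030
T_out = 1.0381e+06 / 10030 = 103.49 °C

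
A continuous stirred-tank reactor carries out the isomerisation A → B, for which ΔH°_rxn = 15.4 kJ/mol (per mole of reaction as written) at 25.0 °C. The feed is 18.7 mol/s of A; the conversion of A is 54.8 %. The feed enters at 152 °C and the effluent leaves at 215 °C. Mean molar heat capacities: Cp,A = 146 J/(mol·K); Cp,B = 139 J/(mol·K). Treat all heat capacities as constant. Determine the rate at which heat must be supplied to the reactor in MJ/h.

Extent of reaction ξ = 0.548 × 18.7 = 10.248 mol/s
Reaction term: ξ·ΔH°_rxn = 10.248 × 15.4 = 157.81 kJ/s
Sensible, feed 152→25 °C: -346.74 kJ/s
Outlet flows (mol/s): A 8.4524, B 10.248
Sensible, products 25→215 °C: 505.11 kJ/s
Q = ΔH = 316.19 kJ/s = 316.19 kW
Heat supplied = 1138.3 MJ/h

Q_in = 1140 MJ/h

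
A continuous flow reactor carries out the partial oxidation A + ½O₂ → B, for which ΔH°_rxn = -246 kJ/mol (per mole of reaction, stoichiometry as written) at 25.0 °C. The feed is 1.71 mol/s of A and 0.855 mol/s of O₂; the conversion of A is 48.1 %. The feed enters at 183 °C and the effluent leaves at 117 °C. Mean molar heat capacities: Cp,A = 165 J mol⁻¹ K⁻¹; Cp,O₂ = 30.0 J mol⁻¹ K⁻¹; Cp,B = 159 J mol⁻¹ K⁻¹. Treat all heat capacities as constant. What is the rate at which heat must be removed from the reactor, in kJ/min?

Q_out = 13500 kJ/min

Extent of reaction ξ = 0.481 × 1.71 = 0.82251 mol/s
Reaction term: ξ·ΔH°_rxn = 0.82251 × -246 = -202.34 kJ/s
Sensible, feed 183→25 °C: -48.632 kJ/s
Outlet flows (mol/s): A 0.88749, O₂ 0.44375, B 0.82251
Sensible, products 25→117 °C: 26.729 kJ/s
Q = ΔH = -224.24 kJ/s = -224.24 kW
Heat removed = 13454 kJ/min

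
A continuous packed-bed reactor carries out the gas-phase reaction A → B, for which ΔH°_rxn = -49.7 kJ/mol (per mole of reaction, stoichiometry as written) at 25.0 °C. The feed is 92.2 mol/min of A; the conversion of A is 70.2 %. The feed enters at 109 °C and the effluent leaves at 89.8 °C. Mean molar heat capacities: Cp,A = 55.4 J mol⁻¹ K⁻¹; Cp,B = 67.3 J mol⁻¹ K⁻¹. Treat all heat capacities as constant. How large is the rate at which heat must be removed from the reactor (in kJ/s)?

Extent of reaction ξ = 0.702 × 92.2 = 64.724 mol/min
Reaction term: ξ·ΔH°_rxn = 64.724 × -49.7 = -3216.8 kJ/min
Sensible, feed 109→25 °C: -429.06 kJ/min
Outlet flows (mol/min): A 27.476, B 64.724
Sensible, products 25→89.8 °C: 380.9 kJ/min
Q = ΔH = -3265 kJ/min = -54.416 kW
Heat removed = 54.416 kJ/s

Q_out = 54.4 kJ/s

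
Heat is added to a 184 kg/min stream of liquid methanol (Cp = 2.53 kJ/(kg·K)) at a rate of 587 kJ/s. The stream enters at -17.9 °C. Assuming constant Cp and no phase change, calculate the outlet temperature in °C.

T_out = 57.8 °C

Q = 587 kJ/s = 35220 kJ/min
ΔT = Q/(ṁ·Cp) = 35220/(184×2.53) = 75.657 K
T_out = -17.9 + 75.657 = 57.757 °C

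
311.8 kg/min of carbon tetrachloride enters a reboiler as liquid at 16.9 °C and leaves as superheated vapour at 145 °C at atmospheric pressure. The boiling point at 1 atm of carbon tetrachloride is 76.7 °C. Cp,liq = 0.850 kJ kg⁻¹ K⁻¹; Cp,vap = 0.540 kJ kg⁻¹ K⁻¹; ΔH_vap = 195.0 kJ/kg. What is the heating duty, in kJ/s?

Q = 1470 kJ/s

liquid 16.9→76.7 °C: 50.83 kJ/kg
vaporisation at 76.7 °C: 195 kJ/kg
vapour 76.7→145 °C: 36.882 kJ/kg
Δh = 50.83 + 195 + 36.882 = 282.71 kJ/kg
Q = ṁ·Δh = 311.8 kg/min × 282.71 kJ/kg = 88150 kJ/min
|Q| = 1469.2 kW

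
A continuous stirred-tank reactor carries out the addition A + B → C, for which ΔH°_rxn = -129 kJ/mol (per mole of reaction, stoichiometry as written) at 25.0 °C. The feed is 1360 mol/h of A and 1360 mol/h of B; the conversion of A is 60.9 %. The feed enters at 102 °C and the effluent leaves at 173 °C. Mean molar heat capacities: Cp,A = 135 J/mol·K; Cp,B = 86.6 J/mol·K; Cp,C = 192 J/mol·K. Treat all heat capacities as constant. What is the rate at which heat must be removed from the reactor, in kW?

Extent of reaction ξ = 0.609 × 1360 = 828.24 mol/h
Reaction term: ξ·ΔH°_rxn = 828.24 × -129 = -106840 kJ/h
Sensible, feed 102→25 °C: -23206 kJ/h
Outlet flows (mol/h): A 531.76, B 531.76, C 828.24
Sensible, products 25→173 °C: 40975 kJ/h
Q = ΔH = -89074 kJ/h = -24.743 kW
Heat removed = 24.743 kW

Q_out = 24.7 kW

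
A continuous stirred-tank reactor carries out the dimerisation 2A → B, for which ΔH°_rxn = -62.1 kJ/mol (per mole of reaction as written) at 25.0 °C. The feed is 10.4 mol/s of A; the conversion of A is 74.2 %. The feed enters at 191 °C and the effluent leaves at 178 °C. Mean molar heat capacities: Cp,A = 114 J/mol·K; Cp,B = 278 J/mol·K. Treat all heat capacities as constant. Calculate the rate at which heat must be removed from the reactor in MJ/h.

Extent of reaction ξ = 0.742 × 10.4 / 2 = 3.8584 mol/s
Reaction term: ξ·ΔH°_rxn = 3.8584 × -62.1 = -239.61 kJ/s
Sensible, feed 191→25 °C: -196.81 kJ/s
Outlet flows (mol/s): A 2.6832, B 3.8584
Sensible, products 25→178 °C: 210.91 kJ/s
Q = ΔH = -225.5 kJ/s = -225.5 kW
Heat removed = 811.81 MJ/h

Q_out = 812 MJ/h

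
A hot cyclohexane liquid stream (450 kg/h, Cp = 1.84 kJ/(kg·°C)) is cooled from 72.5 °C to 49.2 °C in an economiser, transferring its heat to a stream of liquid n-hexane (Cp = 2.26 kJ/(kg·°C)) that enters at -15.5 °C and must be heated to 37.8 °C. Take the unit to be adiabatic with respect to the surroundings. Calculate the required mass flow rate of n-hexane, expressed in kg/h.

Heat released by hot stream: Q = 450 × 1.84 × (72.5 − 49.2) = 19292 kJ/h
Energy balance on cold side (adiabatic exchanger): Q = ṁ_c·Cp_c·(T_c,out − T_c,in)
ṁ_c = 19292 / [2.26 × (37.8 − -15.5)] = 160.16 kg/h

ṁ_c = 160 kg/h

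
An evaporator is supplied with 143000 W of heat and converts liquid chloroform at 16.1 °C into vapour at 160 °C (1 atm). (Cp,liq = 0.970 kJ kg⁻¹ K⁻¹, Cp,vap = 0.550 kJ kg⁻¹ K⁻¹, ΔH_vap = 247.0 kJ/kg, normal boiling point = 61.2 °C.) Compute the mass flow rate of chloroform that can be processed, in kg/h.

ṁ = 1490 kg/h

Δh = 0.970×(61.2−16.1) + 247.0 + 0.550×(160−61.2) = 345.09 kJ/kg
Q = 143000 W = 143 kJ/s = 514800 kJ/h
ṁ = Q/Δh = 514800 / 345.09 = 1491.8 kg/h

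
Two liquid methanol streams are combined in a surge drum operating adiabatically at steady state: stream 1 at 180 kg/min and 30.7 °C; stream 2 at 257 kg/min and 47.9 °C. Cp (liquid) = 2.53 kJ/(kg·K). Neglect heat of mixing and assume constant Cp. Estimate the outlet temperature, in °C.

Energy balance with Q = 0: Σ ṁᵢCp,ᵢ(T_out − Tᵢ) = 0
T_out = Σ ṁᵢCp,ᵢTᵢ / Σ ṁᵢCp,ᵢ
      = 45126 / 1105.6 = 40.815 °C

T_out = 40.8 °C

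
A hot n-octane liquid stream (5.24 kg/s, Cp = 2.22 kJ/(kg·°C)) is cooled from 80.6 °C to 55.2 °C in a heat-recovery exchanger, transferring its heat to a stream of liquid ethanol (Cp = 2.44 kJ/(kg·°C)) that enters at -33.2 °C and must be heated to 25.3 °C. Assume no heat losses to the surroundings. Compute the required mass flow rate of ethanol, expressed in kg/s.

Heat released by hot stream: Q = 5.24 × 2.22 × (80.6 − 55.2) = 295.47 kJ/s
Energy balance on cold side (adiabatic exchanger): Q = ṁ_c·Cp_c·(T_c,out − T_c,in)
ṁ_c = 295.47 / [2.44 × (25.3 − -33.2)] = 2.07 kg/s

ṁ_c = 2.07 kg/s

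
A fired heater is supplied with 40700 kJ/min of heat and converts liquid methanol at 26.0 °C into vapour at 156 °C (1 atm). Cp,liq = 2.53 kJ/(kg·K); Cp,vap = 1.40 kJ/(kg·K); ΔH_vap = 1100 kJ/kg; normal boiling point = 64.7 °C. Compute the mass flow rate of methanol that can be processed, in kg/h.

Δh = 2.53×(64.7−26.0) + 1100 + 1.40×(156−64.7) = 1325.7 kJ/kg
Q = 40700 kJ/min = 678.33 kJ/s = 2.442e+06 kJ/h
ṁ = Q/Δh = 2.442e+06 / 1325.7 = 1842 kg/h

ṁ = 1840 kg/h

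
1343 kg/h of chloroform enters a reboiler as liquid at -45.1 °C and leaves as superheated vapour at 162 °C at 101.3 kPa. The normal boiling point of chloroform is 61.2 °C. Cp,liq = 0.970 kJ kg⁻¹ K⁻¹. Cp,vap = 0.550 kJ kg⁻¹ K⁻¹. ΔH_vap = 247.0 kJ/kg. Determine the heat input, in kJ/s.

liquid -45.1→61.2 °C: 103.11 kJ/kg
vaporisation at 61.2 °C: 247 kJ/kg
vapour 61.2→162 °C: 55.44 kJ/kg
Δh = 103.11 + 247 + 55.44 = 405.55 kJ/kg
Q = ṁ·Δh = 1343 kg/h × 405.55 kJ/kg = 544650 kJ/h
|Q| = 151.29 kW

Q = 151 kJ/s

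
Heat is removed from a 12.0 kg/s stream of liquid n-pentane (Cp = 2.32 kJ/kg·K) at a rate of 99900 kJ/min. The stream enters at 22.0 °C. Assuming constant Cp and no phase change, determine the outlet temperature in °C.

T_out = -37.8 °C

Q = 99900 kJ/min = 1665 kJ/s
ΔT = Q/(ṁ·Cp) = 1665/(12.0×2.32) = 59.806 K
T_out = 22.0 − 59.806 = -37.806 °C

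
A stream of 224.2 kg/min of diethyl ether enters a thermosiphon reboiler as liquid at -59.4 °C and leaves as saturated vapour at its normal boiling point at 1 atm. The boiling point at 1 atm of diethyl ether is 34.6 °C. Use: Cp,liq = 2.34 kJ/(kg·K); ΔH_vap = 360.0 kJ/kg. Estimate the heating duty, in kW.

Q = 2170 kW

liquid -59.4→34.6 °C: 219.96 kJ/kg
vaporisation at 34.6 °C: 360 kJ/kg
Δh = 219.96 + 360 = 579.96 kJ/kg
Q = ṁ·Δh = 224.2 kg/min × 579.96 kJ/kg = 130030 kJ/min
|Q| = 2167.1 kW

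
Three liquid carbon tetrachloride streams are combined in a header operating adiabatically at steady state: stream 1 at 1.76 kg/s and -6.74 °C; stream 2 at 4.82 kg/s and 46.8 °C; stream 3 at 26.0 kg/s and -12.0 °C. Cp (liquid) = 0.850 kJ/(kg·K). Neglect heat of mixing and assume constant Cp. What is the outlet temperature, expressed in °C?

T_out = -3.02 °C

Energy balance with Q = 0: Σ ṁᵢCp,ᵢ(T_out − Tᵢ) = 0
Σ ṁᵢCp,ᵢTᵢ = 1.76×0.850×-6.74 + 4.82×0.850×46.8 + 26.0×0.850×-12.0 = -83.543
Σ ṁᵢCp,ᵢ = 1.76×0.850 + 4.82×0.850 + 26.0×0.850 = 27.693
T_out = -83.543 / 27.693 = -3.0168 °C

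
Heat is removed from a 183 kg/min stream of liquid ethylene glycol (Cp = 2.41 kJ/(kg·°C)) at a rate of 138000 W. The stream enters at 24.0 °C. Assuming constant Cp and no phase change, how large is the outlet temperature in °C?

T_out = 5.23 °C

Q = 138000 W = 8280 kJ/min
ΔT = Q/(ṁ·Cp) = 8280/(183×2.41) = 18.774 K
T_out = 24.0 − 18.774 = 5.2258 °C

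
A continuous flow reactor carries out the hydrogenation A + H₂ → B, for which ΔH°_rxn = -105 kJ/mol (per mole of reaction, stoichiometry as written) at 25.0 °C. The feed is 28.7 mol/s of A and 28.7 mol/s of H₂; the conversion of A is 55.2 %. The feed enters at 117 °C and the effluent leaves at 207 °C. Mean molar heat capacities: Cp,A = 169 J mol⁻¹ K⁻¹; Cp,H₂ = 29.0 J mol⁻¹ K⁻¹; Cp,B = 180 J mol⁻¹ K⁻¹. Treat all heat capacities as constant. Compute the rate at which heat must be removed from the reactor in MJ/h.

Extent of reaction ξ = 0.552 × 28.7 = 15.842 mol/s
Reaction term: ξ·ΔH°_rxn = 15.842 × -105 = -1663.5 kJ/s
Sensible, feed 117→25 °C: -522.8 kJ/s
Outlet flows (mol/s): A 12.858, H₂ 12.858, B 15.842
Sensible, products 25→207 °C: 982.33 kJ/s
Q = ΔH = -1203.9 kJ/s = -1203.9 kW
Heat removed = 4334.1 MJ/h

Q_out = 4330 MJ/h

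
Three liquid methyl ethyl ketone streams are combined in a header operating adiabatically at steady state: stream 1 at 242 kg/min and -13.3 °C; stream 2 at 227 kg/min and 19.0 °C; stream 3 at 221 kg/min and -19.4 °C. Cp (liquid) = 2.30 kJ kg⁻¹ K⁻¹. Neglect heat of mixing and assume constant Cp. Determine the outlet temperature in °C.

No heat crosses the boundary, so H_out = H_in.
Σ ṁᵢCp,ᵢTᵢ = 242×2.30×-13.3 + 227×2.30×19.0 + 221×2.30×-19.4 = -7343.9
Σ ṁᵢCp,ᵢ = 242×2.30 + 227×2.30 + 221×2.30 = 1587
T_out = -7343.9 / 1587 = -4.6275 °C

T_out = -4.63 °C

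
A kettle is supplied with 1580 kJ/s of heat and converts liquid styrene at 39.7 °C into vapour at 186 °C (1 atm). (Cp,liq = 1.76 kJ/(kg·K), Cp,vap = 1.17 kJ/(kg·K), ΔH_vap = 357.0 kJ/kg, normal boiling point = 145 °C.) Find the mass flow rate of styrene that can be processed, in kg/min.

ṁ = 161 kg/min

Δh = 1.76×(145−39.7) + 357.0 + 1.17×(186−145) = 590.3 kJ/kg
Q = 1580 kJ/s = 1580 kJ/s = 94800 kJ/min
ṁ = Q/Δh = 94800 / 590.3 = 160.6 kg/min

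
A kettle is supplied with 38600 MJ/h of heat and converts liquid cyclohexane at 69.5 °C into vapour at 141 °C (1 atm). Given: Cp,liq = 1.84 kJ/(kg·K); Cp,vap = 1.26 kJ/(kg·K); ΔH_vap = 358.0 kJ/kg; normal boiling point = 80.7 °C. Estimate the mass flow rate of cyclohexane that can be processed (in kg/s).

Δh = 1.84×(80.7−69.5) + 358.0 + 1.26×(141−80.7) = 454.59 kJ/kg
Q = 38600 MJ/h = 10722 kJ/s = 10722 kJ/s
ṁ = Q/Δh = 10722 / 454.59 = 23.587 kg/s

ṁ = 23.6 kg/s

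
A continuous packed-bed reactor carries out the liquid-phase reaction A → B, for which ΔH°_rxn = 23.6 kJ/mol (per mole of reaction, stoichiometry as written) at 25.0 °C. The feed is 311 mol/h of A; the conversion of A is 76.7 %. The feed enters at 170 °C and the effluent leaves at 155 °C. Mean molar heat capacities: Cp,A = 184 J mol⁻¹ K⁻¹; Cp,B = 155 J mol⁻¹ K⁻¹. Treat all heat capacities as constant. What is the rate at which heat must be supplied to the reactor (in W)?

Q_in = 1080 W

Extent of reaction ξ = 0.767 × 311 = 238.54 mol/h
Reaction term: ξ·ΔH°_rxn = 238.54 × 23.6 = 5629.5 kJ/h
Sensible, feed 170→25 °C: -8297.5 kJ/h
Outlet flows (mol/h): A 72.463, B 238.54
Sensible, products 25→155 °C: 6539.8 kJ/h
Q = ΔH = 3871.8 kJ/h = 1.0755 kW
Heat supplied = 1075.5 W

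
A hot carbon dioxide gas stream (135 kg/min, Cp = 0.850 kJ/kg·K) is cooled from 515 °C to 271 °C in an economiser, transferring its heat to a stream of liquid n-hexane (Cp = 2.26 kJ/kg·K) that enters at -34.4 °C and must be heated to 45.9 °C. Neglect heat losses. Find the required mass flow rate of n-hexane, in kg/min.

Heat released by hot stream: Q = 135 × 0.850 × (515 − 271) = 27999 kJ/min
Energy balance on cold side (adiabatic exchanger): Q = ṁ_c·Cp_c·(T_c,out − T_c,in)
ṁ_c = 27999 / [2.26 × (45.9 − -34.4)] = 154.28 kg/min

ṁ_c = 154 kg/min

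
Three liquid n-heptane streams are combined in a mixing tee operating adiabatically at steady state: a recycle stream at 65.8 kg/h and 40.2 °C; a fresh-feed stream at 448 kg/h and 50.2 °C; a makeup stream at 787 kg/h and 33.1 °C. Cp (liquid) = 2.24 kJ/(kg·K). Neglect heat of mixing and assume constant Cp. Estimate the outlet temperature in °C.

T_out = 39.3 °C

Adiabatic, steady state ⇒ Σ ṁᵢCp,ᵢ(T_out − Tᵢ) = 0
Σ ṁᵢCp,ᵢTᵢ = 65.8×2.24×40.2 + 448×2.24×50.2 + 787×2.24×33.1 = 114650
Σ ṁᵢCp,ᵢ = 65.8×2.24 + 448×2.24 + 787×2.24 = 2913.8
T_out = 114650 / 2913.8 = 39.348 °C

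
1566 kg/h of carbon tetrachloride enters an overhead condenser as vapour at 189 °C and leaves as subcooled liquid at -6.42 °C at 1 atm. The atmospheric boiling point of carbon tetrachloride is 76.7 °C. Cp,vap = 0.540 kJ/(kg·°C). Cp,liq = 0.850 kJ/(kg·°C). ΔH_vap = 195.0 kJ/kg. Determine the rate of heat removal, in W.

Q_c = 142000 W

vapour 189→76.7 °C: -60.642 kJ/kg
condensation at 76.7 °C: -195 kJ/kg
liquid 76.7→-6.42 °C: -70.652 kJ/kg
Δh = -60.642 + -195 + -70.652 = -326.29 kJ/kg
Q = ṁ·Δh = 1566 kg/h × -326.29 kJ/kg = -510980 kJ/h
|Q| = 141.94 kW = 141940 W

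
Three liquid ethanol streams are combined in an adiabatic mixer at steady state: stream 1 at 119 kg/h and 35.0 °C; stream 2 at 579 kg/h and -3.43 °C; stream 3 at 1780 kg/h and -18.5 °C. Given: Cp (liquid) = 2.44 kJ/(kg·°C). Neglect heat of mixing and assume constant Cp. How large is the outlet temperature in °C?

Adiabatic, steady state ⇒ Σ ṁᵢCp,ᵢ(T_out − Tᵢ) = 0
T_out = Σ ṁᵢCp,ᵢTᵢ / Σ ṁᵢCp,ᵢ
      = -75032 / 6046.3 = -12.41 °C

T_out = -12.4 °C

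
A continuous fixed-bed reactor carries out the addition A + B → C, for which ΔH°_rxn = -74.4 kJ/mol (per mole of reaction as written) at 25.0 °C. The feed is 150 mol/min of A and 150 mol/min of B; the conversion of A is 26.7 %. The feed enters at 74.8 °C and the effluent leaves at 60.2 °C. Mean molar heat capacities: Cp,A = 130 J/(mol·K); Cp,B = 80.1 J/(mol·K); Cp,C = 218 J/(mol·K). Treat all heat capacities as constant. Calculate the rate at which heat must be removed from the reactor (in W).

Extent of reaction ξ = 0.267 × 150 = 40.05 mol/min
Reaction term: ξ·ΔH°_rxn = 40.05 × -74.4 = -2979.7 kJ/min
Sensible, feed 74.8→25 °C: -1569.4 kJ/min
Outlet flows (mol/min): A 109.95, B 109.95, C 40.05
Sensible, products 25→60.2 °C: 1120.5 kJ/min
Q = ΔH = -3428.7 kJ/min = -57.145 kW
Heat removed = 57145 W

Q_out = 57100 W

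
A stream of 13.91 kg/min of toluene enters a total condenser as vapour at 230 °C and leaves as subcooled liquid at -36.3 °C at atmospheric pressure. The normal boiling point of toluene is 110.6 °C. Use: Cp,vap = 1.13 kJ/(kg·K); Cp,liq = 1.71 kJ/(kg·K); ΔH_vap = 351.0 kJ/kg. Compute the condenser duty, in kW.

vapour 230→110.6 °C: -134.92 kJ/kg
condensation at 110.6 °C: -351 kJ/kg
liquid 110.6→-36.3 °C: -251.2 kJ/kg
Δh = -134.92 + -351 + -251.2 = -737.12 kJ/kg
Q = ṁ·Δh = 13.91 kg/min × -737.12 kJ/kg = -10253 kJ/min
|Q| = 170.89 kW

Q_c = 171 kW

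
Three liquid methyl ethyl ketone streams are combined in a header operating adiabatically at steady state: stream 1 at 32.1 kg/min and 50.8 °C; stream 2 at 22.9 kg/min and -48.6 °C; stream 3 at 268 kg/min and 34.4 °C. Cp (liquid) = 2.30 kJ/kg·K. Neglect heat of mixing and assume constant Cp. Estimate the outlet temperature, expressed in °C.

No heat crosses the boundary, so H_out = H_in.
T_out = Σ ṁᵢCp,ᵢTᵢ / Σ ṁᵢCp,ᵢ
      = 22395 / 742.9 = 30.145 °C

T_out = 30.1 °C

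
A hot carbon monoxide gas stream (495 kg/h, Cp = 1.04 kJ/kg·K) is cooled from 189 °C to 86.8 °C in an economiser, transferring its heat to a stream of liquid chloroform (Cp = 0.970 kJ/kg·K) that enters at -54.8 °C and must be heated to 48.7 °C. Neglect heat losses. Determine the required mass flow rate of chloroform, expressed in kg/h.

ṁ_c = 524 kg/h

Heat released by hot stream: Q = 495 × 1.04 × (189 − 86.8) = 52613 kJ/h
Energy balance on cold side (adiabatic exchanger): Q = ṁ_c·Cp_c·(T_c,out − T_c,in)
ṁ_c = 52613 / [0.970 × (48.7 − -54.8)] = 524.06 kg/h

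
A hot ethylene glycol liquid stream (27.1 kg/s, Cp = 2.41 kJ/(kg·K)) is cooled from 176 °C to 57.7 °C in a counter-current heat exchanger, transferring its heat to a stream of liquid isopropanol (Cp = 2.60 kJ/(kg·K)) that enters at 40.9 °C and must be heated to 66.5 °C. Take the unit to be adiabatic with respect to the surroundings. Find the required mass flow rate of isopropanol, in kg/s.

ṁ_c = 116 kg/s

Heat released by hot stream: Q = 27.1 × 2.41 × (176 − 57.7) = 7726.3 kJ/s
Energy balance on cold side (adiabatic exchanger): Q = ṁ_c·Cp_c·(T_c,out − T_c,in)
ṁ_c = 7726.3 / [2.60 × (66.5 − 40.9)] = 116.08 kg/s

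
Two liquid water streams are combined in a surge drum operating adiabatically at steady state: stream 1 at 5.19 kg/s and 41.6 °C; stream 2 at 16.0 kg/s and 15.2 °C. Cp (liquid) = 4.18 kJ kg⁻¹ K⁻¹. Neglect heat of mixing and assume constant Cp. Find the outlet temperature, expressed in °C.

T_out = 21.7 °C

Adiabatic, steady state ⇒ Σ ṁᵢCp,ᵢ(T_out − Tᵢ) = 0
T_out = Σ ṁᵢCp,ᵢTᵢ / Σ ṁᵢCp,ᵢ
      = 1919.1 / 88.574 = 21.666 °C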